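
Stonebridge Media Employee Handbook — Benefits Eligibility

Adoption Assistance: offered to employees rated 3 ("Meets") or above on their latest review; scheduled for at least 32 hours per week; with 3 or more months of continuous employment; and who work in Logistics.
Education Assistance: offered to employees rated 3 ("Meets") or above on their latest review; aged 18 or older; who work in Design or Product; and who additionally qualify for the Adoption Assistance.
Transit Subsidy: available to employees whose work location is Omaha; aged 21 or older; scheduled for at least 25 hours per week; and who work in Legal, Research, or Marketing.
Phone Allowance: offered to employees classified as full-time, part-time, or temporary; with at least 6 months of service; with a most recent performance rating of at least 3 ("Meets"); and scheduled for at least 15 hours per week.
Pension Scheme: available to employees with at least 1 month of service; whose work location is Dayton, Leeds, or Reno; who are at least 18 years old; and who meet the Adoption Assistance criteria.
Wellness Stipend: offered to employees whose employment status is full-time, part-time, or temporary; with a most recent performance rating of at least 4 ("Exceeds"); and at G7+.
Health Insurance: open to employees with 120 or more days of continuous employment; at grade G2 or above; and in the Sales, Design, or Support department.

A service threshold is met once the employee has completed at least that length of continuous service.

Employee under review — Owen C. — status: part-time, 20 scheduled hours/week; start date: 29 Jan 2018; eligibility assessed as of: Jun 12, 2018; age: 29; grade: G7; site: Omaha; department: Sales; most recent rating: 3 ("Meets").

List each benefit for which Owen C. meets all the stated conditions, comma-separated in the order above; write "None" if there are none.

Health Insurance

Service from 29 Jan 2018 to Jun 12, 2018: 134 days.
Adoption Assistance — rating 3 ≥ 3 ✓; 20 hrs/wk < 32 ✗ → not eligible.
Education Assistance — rating 3 ≥ 3 ✓; age 29 ≥ 18 ✓; dept Sales ✗ → not eligible.
Transit Subsidy — site Omaha ✓; age 29 ≥ 21 ✓; 20 hrs/wk < 25 ✗ → not eligible.
Phone Allowance — status part-time ✓; service 134 days < 6 months (≈180 days) ✗ → not eligible.
Pension Scheme — service 134 days ≥ 1 month (≈30 days) ✓; site Omaha ✗ (not Dayton, Leeds, or Reno) → not eligible.
Wellness Stipend — status part-time ✓; rating 3 < 4 ✗ → not eligible.
Health Insurance — service 134 days ≥ 120 days ✓; grade G7 ≥ G2 ✓; dept Sales ✓ → eligible.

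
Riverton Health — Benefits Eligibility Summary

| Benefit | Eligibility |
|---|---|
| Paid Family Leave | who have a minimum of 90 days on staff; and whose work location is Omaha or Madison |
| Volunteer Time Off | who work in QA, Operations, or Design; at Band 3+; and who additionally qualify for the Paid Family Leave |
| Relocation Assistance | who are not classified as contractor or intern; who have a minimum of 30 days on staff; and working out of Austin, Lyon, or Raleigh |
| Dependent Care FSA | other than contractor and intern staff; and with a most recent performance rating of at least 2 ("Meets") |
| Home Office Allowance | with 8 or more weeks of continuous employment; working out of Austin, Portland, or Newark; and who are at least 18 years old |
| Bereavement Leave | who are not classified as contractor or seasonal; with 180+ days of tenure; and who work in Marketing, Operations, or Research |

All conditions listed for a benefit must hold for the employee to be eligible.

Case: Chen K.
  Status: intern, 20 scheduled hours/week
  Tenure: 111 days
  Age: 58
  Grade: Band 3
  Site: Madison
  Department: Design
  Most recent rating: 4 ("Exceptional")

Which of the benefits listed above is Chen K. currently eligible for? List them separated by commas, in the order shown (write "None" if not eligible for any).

Paid Family Leave — service 111 days ≥ 90 days ✓; site Madison ✓ → eligible.
Volunteer Time Off — dept Design ✓; grade Band 3 ≥ Band 3 ✓; eligible for Paid Family Leave ✓ → eligible.
Relocation Assistance — status intern ✗ (excluded) → not eligible.
Dependent Care FSA — status intern ✗ (excluded) → not eligible.
Home Office Allowance — service 111 days ≥ 8 weeks (≈56 days) ✓; site Madison ✗ (not Austin, Portland, or Newark) → not eligible.
Bereavement Leave — status intern ✓ (not excluded); service 111 days < 180 days ✗ → not eligible.

Paid Family Leave, Volunteer Time Off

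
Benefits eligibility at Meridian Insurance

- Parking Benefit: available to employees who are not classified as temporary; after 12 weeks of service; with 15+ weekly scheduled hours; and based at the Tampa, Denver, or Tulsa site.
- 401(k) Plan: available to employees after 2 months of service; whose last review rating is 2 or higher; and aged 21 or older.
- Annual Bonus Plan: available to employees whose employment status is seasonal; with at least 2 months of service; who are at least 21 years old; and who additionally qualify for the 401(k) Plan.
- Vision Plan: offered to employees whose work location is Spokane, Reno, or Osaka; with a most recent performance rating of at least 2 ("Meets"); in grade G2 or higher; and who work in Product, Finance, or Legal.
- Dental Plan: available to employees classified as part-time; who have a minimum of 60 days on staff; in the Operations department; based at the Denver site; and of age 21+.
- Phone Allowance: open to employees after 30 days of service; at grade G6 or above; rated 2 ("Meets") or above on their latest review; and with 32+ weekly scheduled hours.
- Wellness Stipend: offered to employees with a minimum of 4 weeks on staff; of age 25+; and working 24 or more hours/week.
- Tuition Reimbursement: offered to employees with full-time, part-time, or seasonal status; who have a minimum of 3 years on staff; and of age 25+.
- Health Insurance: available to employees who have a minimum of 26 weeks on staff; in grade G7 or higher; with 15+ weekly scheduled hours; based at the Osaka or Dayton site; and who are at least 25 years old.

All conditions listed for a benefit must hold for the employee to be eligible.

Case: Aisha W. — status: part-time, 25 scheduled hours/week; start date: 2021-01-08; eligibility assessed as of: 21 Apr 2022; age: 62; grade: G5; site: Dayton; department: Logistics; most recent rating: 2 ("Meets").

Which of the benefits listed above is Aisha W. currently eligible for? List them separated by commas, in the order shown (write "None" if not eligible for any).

Service from 2021-01-08 to 21 Apr 2022: 468 days.
Parking Benefit — status part-time ✓ (not excluded); service 468 days ≥ 12 weeks (≈84 days) ✓; 25 hrs/wk ≥ 15 ✓; site Dayton ✗ (not Tampa, Denver, or Tulsa) → not eligible.
401(k) Plan — service 468 days ≥ 2 months (≈60 days) ✓; rating 2 ≥ 2 ✓; age 62 ≥ 21 ✓ → eligible.
Annual Bonus Plan — status part-time ✗ (requires seasonal) → not eligible.
Vision Plan — site Dayton ✗ (not Spokane, Reno, or Osaka) → not eligible.
Dental Plan — status part-time ✓; service 468 days ≥ 60 days ✓; dept Logistics ✗ → not eligible.
Phone Allowance — service 468 days ≥ 30 days ✓; grade G5 < G6 ✗ → not eligible.
Wellness Stipend — service 468 days ≥ 4 weeks (≈28 days) ✓; age 62 ≥ 25 ✓; 25 hrs/wk ≥ 24 ✓ → eligible.
Tuition Reimbursement — status part-time ✓; service 468 days < 3 years (≈1095 days) ✗ → not eligible.
Health Insurance — service 468 days ≥ 26 weeks (≈182 days) ✓; grade G5 < G7 ✗ → not eligible.

401(k) Plan, Wellness Stipend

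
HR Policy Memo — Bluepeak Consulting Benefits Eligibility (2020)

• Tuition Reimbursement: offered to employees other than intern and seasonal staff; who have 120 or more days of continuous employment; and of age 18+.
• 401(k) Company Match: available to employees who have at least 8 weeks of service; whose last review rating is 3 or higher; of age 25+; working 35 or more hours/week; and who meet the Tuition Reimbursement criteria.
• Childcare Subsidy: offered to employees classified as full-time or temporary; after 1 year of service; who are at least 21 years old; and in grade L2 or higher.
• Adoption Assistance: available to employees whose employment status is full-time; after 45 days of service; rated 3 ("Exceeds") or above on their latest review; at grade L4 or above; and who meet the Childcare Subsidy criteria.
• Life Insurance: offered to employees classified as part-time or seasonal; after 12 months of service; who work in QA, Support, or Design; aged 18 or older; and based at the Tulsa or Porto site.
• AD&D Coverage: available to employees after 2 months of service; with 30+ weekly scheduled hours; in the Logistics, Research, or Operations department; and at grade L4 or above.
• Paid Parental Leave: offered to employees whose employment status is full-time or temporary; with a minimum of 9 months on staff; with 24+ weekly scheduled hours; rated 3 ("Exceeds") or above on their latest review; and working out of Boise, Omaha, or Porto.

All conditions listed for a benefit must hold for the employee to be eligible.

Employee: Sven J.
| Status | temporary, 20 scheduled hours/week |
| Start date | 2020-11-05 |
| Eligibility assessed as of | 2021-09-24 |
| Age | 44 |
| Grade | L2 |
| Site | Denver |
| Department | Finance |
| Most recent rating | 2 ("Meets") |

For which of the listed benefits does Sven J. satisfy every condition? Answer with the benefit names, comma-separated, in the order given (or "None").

Service from 2020-11-05 to 2021-09-24: 323 days.
Tuition Reimbursement — status temporary ✓ (not excluded); service 323 days ≥ 120 days ✓; age 44 ≥ 18 ✓ → eligible.
401(k) Company Match — service 323 days ≥ 8 weeks (≈56 days) ✓; rating 2 < 3 ✗ → not eligible.
Childcare Subsidy — status temporary ✓; service 323 days < 1 year (≈365 days) ✗ → not eligible.
Adoption Assistance — status temporary ✗ (requires full-time) → not eligible.
Life Insurance — status temporary ✗ (requires part-time or seasonal) → not eligible.
AD&D Coverage — service 323 days ≥ 2 months (≈60 days) ✓; 20 hrs/wk < 30 ✗ → not eligible.
Paid Parental Leave — status temporary ✓; service 323 days ≥ 9 months (≈270 days) ✓; 20 hrs/wk < 24 ✗ → not eligible.

Tuition Reimbursement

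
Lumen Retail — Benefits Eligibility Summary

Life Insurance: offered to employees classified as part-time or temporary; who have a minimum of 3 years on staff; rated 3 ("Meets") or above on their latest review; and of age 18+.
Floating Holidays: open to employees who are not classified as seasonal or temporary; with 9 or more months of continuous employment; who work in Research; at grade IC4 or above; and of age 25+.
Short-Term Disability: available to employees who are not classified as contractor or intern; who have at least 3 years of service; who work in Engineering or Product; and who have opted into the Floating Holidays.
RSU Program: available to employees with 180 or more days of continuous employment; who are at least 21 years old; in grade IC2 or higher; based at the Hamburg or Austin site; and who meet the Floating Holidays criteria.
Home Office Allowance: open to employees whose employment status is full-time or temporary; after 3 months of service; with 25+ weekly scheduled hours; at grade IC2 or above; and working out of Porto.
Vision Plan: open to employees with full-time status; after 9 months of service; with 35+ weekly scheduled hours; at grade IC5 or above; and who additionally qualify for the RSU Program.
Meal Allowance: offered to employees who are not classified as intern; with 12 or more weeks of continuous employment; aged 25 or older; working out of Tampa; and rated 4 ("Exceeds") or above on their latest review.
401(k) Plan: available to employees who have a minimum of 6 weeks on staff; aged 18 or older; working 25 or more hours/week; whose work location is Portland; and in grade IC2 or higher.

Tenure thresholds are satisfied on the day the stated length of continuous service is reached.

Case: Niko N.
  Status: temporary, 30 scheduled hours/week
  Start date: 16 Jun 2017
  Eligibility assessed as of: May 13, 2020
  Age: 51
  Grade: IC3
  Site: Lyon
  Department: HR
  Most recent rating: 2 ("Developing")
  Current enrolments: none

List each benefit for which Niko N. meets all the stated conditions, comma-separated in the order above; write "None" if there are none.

Service from 16 Jun 2017 to May 13, 2020: 1062 days.
Life Insurance — status temporary ✓; service 1062 days < 3 years (≈1095 days) ✗ → not eligible.
Floating Holidays — status temporary ✗ (excluded) → not eligible.
Short-Term Disability — status temporary ✓ (not excluded); service 1062 days < 3 years (≈1095 days) ✗ → not eligible.
RSU Program — service 1062 days ≥ 180 days ✓; age 51 ≥ 21 ✓; grade IC3 ≥ IC2 ✓; site Lyon ✗ (not Hamburg or Austin) → not eligible.
Home Office Allowance — status temporary ✓; service 1062 days ≥ 3 months (≈90 days) ✓; 30 hrs/wk ≥ 25 ✓; grade IC3 ≥ IC2 ✓; site Lyon ✗ (not Porto) → not eligible.
Vision Plan — status temporary ✗ (requires full-time) → not eligible.
Meal Allowance — status temporary ✓ (not excluded); service 1062 days ≥ 12 weeks (≈84 days) ✓; age 51 ≥ 25 ✓; site Lyon ✗ (not Tampa) → not eligible.
401(k) Plan — service 1062 days ≥ 6 weeks (≈42 days) ✓; age 51 ≥ 18 ✓; 30 hrs/wk ≥ 25 ✓; site Lyon ✗ (not Portland) → not eligible.

None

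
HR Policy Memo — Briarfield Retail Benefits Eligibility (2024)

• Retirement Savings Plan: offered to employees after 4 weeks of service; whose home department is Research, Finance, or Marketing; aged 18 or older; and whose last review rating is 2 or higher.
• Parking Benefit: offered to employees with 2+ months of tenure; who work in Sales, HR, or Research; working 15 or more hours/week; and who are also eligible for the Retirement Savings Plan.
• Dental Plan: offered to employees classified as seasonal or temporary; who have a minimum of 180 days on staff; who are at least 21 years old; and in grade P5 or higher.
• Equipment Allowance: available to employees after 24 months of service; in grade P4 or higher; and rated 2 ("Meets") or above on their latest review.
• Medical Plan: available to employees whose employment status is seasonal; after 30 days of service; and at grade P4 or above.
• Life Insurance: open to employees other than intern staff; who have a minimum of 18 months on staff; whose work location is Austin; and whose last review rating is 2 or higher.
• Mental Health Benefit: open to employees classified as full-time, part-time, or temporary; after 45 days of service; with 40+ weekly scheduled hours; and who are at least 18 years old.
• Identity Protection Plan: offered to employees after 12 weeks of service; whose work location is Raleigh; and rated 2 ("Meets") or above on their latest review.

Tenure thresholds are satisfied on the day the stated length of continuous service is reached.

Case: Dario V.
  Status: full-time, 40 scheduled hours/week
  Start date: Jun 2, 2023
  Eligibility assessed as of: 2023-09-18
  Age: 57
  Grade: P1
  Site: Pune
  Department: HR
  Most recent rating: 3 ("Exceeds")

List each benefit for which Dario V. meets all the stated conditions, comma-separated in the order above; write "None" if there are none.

Service from Jun 2, 2023 to 2023-09-18: 108 days.
Retirement Savings Plan — service 108 days ≥ 4 weeks (≈28 days) ✓; dept HR ✗ → not eligible.
Parking Benefit — service 108 days ≥ 2 months (≈60 days) ✓; dept HR ✓; 40 hrs/wk ≥ 15 ✓; not eligible for Retirement Savings Plan ✗ → not eligible.
Dental Plan — status full-time ✗ (requires seasonal or temporary) → not eligible.
Equipment Allowance — service 108 days < 24 months (≈720 days) ✗ → not eligible.
Medical Plan — status full-time ✗ (requires seasonal) → not eligible.
Life Insurance — status full-time ✓ (not excluded); service 108 days < 18 months (≈540 days) ✗ → not eligible.
Mental Health Benefit — status full-time ✓; service 108 days ≥ 45 days ✓; 40 hrs/wk ≥ 40 ✓; age 57 ≥ 18 ✓ → eligible.
Identity Protection Plan — service 108 days ≥ 12 weeks (≈84 days) ✓; site Pune ✗ (not Raleigh) → not eligible.

Mental Health Benefit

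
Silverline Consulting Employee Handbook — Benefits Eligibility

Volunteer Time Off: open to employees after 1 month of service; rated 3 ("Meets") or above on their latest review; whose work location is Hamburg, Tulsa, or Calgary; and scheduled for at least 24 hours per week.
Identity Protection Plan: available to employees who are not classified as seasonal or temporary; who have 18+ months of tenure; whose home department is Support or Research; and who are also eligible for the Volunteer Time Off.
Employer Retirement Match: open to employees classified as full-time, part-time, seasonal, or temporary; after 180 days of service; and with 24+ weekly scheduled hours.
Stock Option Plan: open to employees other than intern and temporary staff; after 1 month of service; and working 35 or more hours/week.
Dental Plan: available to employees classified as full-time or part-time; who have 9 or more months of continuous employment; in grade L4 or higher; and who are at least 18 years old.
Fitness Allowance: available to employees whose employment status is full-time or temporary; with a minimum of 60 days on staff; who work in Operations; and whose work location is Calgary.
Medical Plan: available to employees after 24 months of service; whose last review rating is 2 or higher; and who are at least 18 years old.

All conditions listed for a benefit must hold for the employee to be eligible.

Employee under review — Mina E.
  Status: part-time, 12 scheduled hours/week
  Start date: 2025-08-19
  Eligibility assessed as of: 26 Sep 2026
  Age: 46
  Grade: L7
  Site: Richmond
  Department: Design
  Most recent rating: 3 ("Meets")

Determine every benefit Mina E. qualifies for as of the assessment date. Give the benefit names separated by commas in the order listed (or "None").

Dental Plan

Service from 2025-08-19 to 26 Sep 2026: 403 days.
Volunteer Time Off — service 403 days ≥ 1 month (≈30 days) ✓; rating 3 ≥ 3 ✓; site Richmond ✗ (not Hamburg, Tulsa, or Calgary) → not eligible.
Identity Protection Plan — status part-time ✓ (not excluded); service 403 days < 18 months (≈540 days) ✗ → not eligible.
Employer Retirement Match — status part-time ✓; service 403 days ≥ 180 days ✓; 12 hrs/wk < 24 ✗ → not eligible.
Stock Option Plan — status part-time ✓ (not excluded); service 403 days ≥ 1 month (≈30 days) ✓; 12 hrs/wk < 35 ✗ → not eligible.
Dental Plan — status part-time ✓; service 403 days ≥ 9 months (≈270 days) ✓; grade L7 ≥ L4 ✓; age 46 ≥ 18 ✓ → eligible.
Fitness Allowance — status part-time ✗ (requires full-time or temporary) → not eligible.
Medical Plan — service 403 days < 24 months (≈720 days) ✗ → not eligible.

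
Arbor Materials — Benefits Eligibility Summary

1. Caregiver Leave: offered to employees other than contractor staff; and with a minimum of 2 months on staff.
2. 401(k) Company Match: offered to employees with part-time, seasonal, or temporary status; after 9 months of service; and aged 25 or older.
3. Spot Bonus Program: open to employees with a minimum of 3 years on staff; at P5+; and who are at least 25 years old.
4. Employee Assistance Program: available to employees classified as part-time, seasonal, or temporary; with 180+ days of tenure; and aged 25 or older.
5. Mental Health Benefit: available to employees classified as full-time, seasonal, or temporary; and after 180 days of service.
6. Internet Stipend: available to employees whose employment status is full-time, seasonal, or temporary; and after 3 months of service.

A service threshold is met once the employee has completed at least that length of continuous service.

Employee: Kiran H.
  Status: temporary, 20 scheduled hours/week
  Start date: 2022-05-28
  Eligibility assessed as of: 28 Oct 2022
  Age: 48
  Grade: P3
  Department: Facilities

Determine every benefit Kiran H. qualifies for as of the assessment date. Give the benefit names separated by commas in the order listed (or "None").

Caregiver Leave, Internet Stipend

Service from 2022-05-28 to 28 Oct 2022: 153 days.
Caregiver Leave — status temporary ✓ (not excluded); service 153 days ≥ 2 months (≈60 days) ✓ → eligible.
401(k) Company Match — status temporary ✓; service 153 days < 9 months (≈270 days) ✗ → not eligible.
Spot Bonus Program — service 153 days < 3 years (≈1095 days) ✗ → not eligible.
Employee Assistance Program — status temporary ✓; service 153 days < 180 days ✗ → not eligible.
Mental Health Benefit — status temporary ✓; service 153 days < 180 days ✗ → not eligible.
Internet Stipend — status temporary ✓; service 153 days ≥ 3 months (≈90 days) ✓ → eligible.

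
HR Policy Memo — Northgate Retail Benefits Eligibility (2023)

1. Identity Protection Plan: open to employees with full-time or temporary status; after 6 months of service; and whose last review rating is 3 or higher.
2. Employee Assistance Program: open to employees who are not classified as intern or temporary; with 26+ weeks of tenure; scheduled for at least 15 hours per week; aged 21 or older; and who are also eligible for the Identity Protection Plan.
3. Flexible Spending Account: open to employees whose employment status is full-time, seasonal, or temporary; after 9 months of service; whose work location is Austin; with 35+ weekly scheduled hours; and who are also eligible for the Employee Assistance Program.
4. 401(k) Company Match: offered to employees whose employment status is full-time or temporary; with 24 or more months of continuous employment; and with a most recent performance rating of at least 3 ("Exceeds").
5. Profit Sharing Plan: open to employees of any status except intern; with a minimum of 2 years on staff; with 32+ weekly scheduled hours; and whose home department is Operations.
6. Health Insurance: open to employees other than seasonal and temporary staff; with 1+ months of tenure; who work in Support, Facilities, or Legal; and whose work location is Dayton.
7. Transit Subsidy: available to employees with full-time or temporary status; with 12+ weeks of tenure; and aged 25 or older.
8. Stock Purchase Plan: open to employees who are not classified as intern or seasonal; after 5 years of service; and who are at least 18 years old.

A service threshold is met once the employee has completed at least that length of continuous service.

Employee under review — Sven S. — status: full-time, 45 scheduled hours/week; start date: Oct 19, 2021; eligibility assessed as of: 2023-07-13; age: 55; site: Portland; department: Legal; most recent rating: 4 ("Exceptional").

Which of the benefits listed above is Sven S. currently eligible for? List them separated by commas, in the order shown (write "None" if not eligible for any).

Identity Protection Plan, Employee Assistance Program, Transit Subsidy

Service from Oct 19, 2021 to 2023-07-13: 632 days.
Identity Protection Plan — status full-time ✓; service 632 days ≥ 6 months (≈180 days) ✓; rating 4 ≥ 3 ✓ → eligible.
Employee Assistance Program — status full-time ✓ (not excluded); service 632 days ≥ 26 weeks (≈182 days) ✓; 45 hrs/wk ≥ 15 ✓; age 55 ≥ 21 ✓; eligible for Identity Protection Plan ✓ → eligible.
Flexible Spending Account — status full-time ✓; service 632 days ≥ 9 months (≈270 days) ✓; site Portland ✗ (not Austin) → not eligible.
401(k) Company Match — status full-time ✓; service 632 days < 24 months (≈720 days) ✗ → not eligible.
Profit Sharing Plan — status full-time ✓ (not excluded); service 632 days < 2 years (≈730 days) ✗ → not eligible.
Health Insurance — status full-time ✓ (not excluded); service 632 days ≥ 1 month (≈30 days) ✓; dept Legal ✓; site Portland ✗ (not Dayton) → not eligible.
Transit Subsidy — status full-time ✓; service 632 days ≥ 12 weeks (≈84 days) ✓; age 55 ≥ 25 ✓ → eligible.
Stock Purchase Plan — status full-time ✓ (not excluded); service 632 days < 5 years (≈1825 days) ✗ → not eligible.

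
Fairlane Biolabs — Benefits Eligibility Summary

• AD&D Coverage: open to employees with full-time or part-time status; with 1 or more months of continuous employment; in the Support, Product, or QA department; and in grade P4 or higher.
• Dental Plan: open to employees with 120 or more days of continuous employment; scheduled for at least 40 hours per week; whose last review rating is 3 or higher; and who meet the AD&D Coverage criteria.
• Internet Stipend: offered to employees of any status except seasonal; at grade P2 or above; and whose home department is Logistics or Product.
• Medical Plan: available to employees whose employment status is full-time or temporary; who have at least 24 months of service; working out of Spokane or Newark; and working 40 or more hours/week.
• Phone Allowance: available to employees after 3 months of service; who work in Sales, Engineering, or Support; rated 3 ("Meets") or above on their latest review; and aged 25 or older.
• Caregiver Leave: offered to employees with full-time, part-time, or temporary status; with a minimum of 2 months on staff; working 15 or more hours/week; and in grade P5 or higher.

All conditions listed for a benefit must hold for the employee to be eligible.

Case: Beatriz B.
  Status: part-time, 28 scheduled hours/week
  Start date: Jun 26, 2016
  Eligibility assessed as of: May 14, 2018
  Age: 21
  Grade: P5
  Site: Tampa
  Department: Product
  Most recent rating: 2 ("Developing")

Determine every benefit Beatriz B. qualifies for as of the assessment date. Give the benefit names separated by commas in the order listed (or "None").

Service from Jun 26, 2016 to May 14, 2018: 687 days.
AD&D Coverage — status part-time ✓; service 687 days ≥ 1 month (≈30 days) ✓; dept Product ✓; grade P5 ≥ P4 ✓ → eligible.
Dental Plan — service 687 days ≥ 120 days ✓; 28 hrs/wk < 40 ✗ → not eligible.
Internet Stipend — status part-time ✓ (not excluded); grade P5 ≥ P2 ✓; dept Product ✓ → eligible.
Medical Plan — status part-time ✗ (requires full-time or temporary) → not eligible.
Phone Allowance — service 687 days ≥ 3 months (≈90 days) ✓; dept Product ✗ → not eligible.
Caregiver Leave — status part-time ✓; service 687 days ≥ 2 months (≈60 days) ✓; 28 hrs/wk ≥ 15 ✓; grade P5 ≥ P5 ✓ → eligible.

AD&D Coverage, Internet Stipend, Caregiver Leave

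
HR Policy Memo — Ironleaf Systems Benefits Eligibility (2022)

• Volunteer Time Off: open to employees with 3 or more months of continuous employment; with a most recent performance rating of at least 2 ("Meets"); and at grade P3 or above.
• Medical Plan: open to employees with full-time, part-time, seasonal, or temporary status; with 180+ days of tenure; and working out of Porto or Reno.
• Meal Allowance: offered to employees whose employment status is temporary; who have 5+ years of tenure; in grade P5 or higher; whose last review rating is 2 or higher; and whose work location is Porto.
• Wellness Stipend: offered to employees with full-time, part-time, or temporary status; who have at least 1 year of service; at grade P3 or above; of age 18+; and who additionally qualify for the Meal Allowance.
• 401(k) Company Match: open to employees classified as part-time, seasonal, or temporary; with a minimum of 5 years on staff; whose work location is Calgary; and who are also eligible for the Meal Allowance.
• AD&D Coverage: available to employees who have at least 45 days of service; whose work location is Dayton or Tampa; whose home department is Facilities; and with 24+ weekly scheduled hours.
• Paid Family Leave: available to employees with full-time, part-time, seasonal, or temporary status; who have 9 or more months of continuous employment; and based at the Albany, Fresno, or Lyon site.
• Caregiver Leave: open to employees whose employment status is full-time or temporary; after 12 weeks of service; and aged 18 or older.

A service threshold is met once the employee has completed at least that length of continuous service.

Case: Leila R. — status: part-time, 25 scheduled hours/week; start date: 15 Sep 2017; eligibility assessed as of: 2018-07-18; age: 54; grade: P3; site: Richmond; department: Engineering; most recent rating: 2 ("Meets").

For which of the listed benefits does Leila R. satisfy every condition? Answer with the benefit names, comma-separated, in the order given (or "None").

Service from 15 Sep 2017 to 2018-07-18: 306 days.
Volunteer Time Off — service 306 days ≥ 3 months (≈90 days) ✓; rating 2 ≥ 2 ✓; grade P3 ≥ P3 ✓ → eligible.
Medical Plan — status part-time ✓; service 306 days ≥ 180 days ✓; site Richmond ✗ (not Porto or Reno) → not eligible.
Meal Allowance — status part-time ✗ (requires temporary) → not eligible.
Wellness Stipend — status part-time ✓; service 306 days < 1 year (≈365 days) ✗ → not eligible.
401(k) Company Match — status part-time ✓; service 306 days < 5 years (≈1825 days) ✗ → not eligible.
AD&D Coverage — service 306 days ≥ 45 days ✓; site Richmond ✗ (not Dayton or Tampa) → not eligible.
Paid Family Leave — status part-time ✓; service 306 days ≥ 9 months (≈270 days) ✓; site Richmond ✗ (not Albany, Fresno, or Lyon) → not eligible.
Caregiver Leave — status part-time ✗ (requires full-time or temporary) → not eligible.

Volunteer Time Off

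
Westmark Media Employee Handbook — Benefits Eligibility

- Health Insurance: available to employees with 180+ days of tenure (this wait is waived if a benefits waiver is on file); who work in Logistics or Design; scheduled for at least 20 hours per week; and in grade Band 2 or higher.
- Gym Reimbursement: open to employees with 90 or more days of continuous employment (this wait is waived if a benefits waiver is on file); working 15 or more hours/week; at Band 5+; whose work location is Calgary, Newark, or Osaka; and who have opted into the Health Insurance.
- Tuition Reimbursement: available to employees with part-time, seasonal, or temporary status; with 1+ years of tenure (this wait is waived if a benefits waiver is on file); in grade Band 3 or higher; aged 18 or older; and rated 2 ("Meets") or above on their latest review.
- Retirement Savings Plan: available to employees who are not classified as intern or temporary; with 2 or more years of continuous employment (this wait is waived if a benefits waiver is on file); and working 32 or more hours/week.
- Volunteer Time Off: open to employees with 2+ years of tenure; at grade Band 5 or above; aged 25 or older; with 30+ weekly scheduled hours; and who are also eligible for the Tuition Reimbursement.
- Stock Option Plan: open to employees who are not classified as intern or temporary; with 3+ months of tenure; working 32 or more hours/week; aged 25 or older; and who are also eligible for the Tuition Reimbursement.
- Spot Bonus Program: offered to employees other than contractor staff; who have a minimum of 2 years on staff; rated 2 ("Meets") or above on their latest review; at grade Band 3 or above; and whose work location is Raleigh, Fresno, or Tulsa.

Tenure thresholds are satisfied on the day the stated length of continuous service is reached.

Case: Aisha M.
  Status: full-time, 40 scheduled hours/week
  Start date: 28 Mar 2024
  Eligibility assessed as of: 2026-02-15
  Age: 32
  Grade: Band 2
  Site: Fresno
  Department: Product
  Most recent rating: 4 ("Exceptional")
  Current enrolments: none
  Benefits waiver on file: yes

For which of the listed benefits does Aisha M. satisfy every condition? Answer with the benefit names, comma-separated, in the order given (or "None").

Service from 28 Mar 2024 to 2026-02-15: 689 days.
Health Insurance — benefits waiver on file ✓; dept Product ✗ → not eligible.
Gym Reimbursement — benefits waiver on file ✓; 40 hrs/wk ≥ 15 ✓; grade Band 2 < Band 5 ✗ → not eligible.
Tuition Reimbursement — status full-time ✗ (requires part-time, seasonal, or temporary) → not eligible.
Retirement Savings Plan — status full-time ✓ (not excluded); benefits waiver on file ✓; 40 hrs/wk ≥ 32 ✓ → eligible.
Volunteer Time Off — service 689 days < 2 years (≈730 days) ✗ → not eligible.
Stock Option Plan — status full-time ✓ (not excluded); service 689 days ≥ 3 months (≈90 days) ✓; 40 hrs/wk ≥ 32 ✓; age 32 ≥ 25 ✓; not eligible for Tuition Reimbursement ✗ → not eligible.
Spot Bonus Program — status full-time ✓ (not excluded); service 689 days < 2 years (≈730 days) ✗ → not eligible.

Retirement Savings Plan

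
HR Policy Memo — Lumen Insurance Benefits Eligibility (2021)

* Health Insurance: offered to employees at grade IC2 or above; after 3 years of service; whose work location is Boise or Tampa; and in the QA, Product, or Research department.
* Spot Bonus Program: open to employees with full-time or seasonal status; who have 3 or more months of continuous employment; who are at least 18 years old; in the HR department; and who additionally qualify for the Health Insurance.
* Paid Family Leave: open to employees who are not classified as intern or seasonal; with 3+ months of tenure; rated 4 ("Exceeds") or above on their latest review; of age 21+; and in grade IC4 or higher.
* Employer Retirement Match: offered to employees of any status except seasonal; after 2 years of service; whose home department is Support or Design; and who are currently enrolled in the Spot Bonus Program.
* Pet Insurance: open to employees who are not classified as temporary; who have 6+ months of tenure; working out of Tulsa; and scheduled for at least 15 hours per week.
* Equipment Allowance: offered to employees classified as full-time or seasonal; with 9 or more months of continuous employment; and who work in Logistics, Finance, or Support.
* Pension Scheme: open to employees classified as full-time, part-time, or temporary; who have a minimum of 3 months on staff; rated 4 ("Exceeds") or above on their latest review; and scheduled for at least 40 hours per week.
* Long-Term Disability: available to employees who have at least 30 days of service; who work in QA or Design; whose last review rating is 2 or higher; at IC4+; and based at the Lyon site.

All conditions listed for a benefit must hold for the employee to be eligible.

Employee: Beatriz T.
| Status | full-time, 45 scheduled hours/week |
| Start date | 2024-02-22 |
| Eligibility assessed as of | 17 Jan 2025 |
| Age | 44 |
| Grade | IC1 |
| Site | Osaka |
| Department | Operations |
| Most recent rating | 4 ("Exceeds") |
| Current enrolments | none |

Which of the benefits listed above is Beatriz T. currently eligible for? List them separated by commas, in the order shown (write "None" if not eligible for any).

Service from 2024-02-22 to 17 Jan 2025: 330 days.
Health Insurance — grade IC1 < IC2 ✗ → not eligible.
Spot Bonus Program — status full-time ✓; service 330 days ≥ 3 months (≈90 days) ✓; age 44 ≥ 18 ✓; dept Operations ✗ → not eligible.
Paid Family Leave — status full-time ✓ (not excluded); service 330 days ≥ 3 months (≈90 days) ✓; rating 4 ≥ 4 ✓; age 44 ≥ 21 ✓; grade IC1 < IC4 ✗ → not eligible.
Employer Retirement Match — status full-time ✓ (not excluded); service 330 days < 2 years (≈730 days) ✗ → not eligible.
Pet Insurance — status full-time ✓ (not excluded); service 330 days ≥ 6 months (≈180 days) ✓; site Osaka ✗ (not Tulsa) → not eligible.
Equipment Allowance — status full-time ✓; service 330 days ≥ 9 months (≈270 days) ✓; dept Operations ✗ → not eligible.
Pension Scheme — status full-time ✓; service 330 days ≥ 3 months (≈90 days) ✓; rating 4 ≥ 4 ✓; 45 hrs/wk ≥ 40 ✓ → eligible.
Long-Term Disability — service 330 days ≥ 30 days ✓; dept Operations ✗ → not eligible.

Pension Scheme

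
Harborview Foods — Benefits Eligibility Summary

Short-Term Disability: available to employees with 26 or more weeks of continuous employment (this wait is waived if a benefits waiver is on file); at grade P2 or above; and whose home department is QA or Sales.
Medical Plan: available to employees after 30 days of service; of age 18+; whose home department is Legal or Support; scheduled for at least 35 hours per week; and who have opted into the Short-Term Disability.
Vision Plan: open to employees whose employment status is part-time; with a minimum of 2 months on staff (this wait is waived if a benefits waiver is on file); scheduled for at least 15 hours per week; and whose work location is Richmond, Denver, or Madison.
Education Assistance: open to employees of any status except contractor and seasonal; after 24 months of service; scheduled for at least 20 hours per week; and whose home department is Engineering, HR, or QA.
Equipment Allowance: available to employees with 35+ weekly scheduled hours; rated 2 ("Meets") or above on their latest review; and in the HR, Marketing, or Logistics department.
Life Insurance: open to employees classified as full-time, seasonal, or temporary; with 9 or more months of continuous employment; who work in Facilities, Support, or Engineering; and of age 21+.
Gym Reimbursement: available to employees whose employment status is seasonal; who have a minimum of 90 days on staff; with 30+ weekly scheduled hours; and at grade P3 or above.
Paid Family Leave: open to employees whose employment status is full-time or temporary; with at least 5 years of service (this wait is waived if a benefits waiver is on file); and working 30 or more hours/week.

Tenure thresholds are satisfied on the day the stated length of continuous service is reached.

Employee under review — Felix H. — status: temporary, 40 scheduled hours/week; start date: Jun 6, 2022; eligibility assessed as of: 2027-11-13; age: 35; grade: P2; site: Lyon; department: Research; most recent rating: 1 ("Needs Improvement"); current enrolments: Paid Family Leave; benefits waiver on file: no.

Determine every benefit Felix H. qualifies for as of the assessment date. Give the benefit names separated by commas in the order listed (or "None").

Paid Family Leave

Service from Jun 6, 2022 to 2027-11-13: 1986 days.
Short-Term Disability — no waiver, service 1986 days ≥ 26 weeks (≈182 days) ✓; grade P2 ≥ P2 ✓; dept Research ✗ → not eligible.
Medical Plan — service 1986 days ≥ 30 days ✓; age 35 ≥ 18 ✓; dept Research ✗ → not eligible.
Vision Plan — status temporary ✗ (requires part-time) → not eligible.
Education Assistance — status temporary ✓ (not excluded); service 1986 days ≥ 24 months (≈720 days) ✓; 40 hrs/wk ≥ 20 ✓; dept Research ✗ → not eligible.
Equipment Allowance — 40 hrs/wk ≥ 35 ✓; rating 1 < 2 ✗ → not eligible.
Life Insurance — status temporary ✓; service 1986 days ≥ 9 months (≈270 days) ✓; dept Research ✗ → not eligible.
Gym Reimbursement — status temporary ✗ (requires seasonal) → not eligible.
Paid Family Leave — status temporary ✓; no waiver, service 1986 days ≥ 5 years (≈1825 days) ✓; 40 hrs/wk ≥ 30 ✓ → eligible.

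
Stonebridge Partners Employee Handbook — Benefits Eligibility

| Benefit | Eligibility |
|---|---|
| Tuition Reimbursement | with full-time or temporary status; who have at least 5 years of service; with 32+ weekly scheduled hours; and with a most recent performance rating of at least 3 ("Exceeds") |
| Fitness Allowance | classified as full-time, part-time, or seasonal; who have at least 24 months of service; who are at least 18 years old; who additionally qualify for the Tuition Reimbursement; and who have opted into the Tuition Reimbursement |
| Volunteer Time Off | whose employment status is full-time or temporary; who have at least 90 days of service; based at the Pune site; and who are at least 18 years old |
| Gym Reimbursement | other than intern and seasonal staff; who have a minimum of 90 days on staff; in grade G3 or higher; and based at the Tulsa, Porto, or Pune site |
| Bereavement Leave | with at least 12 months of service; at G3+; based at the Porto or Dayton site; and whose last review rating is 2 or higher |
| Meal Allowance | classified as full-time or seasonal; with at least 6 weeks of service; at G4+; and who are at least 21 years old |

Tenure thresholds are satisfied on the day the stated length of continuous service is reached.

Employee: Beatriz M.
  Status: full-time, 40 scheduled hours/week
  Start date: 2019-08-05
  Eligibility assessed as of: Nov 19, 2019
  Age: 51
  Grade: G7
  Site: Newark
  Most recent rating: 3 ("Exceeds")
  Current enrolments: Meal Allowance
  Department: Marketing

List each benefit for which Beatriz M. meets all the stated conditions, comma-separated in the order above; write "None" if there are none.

Service from 2019-08-05 to Nov 19, 2019: 106 days.
Tuition Reimbursement — status full-time ✓; service 106 days < 5 years (≈1825 days) ✗ → not eligible.
Fitness Allowance — status full-time ✓; service 106 days < 24 months (≈720 days) ✗ → not eligible.
Volunteer Time Off — status full-time ✓; service 106 days ≥ 90 days ✓; site Newark ✗ (not Pune) → not eligible.
Gym Reimbursement — status full-time ✓ (not excluded); service 106 days ≥ 90 days ✓; grade G7 ≥ G3 ✓; site Newark ✗ (not Tulsa, Porto, or Pune) → not eligible.
Bereavement Leave — service 106 days < 12 months (≈360 days) ✗ → not eligible.
Meal Allowance — status full-time ✓; service 106 days ≥ 6 weeks (≈42 days) ✓; grade G7 ≥ G4 ✓; age 51 ≥ 21 ✓ → eligible.

Meal Allowance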